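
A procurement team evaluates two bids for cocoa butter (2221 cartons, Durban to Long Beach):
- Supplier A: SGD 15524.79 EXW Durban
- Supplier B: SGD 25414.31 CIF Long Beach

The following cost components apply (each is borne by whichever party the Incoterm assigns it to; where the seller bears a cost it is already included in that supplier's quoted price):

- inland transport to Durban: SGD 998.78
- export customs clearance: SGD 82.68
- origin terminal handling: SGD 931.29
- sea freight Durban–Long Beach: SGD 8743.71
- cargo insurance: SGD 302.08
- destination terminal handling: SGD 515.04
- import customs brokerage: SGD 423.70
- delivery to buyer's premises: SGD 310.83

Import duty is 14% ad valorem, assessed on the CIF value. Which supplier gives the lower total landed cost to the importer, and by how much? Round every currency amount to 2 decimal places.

Supplier A (EXW):
CIF value = EXW price + inland to port + export clearance + origin terminal + freight + insurance = 15524.79 + 998.78 + 82.68 + 931.29 + 8743.71 + 302.08 = 26583.33
Import duty = 26583.33 × 14% = 3721.67
Buyer bears (A): 998.78 + 82.68 + 931.29 + 8743.71 + 302.08 + 515.04 + 423.70 + 310.83 = 12308.11
Landed cost (A) = invoice 15524.79 + 12308.11 + duty 3721.67 = 31554.57
Supplier B (CIF):
The CIF price already equals the CIF value: 25414.31
Import duty = 25414.31 × 14% = 3558.00
Buyer bears (B): 515.04 + 423.70 + 310.83 = 1249.57
Landed cost (B) = invoice 25414.31 + 1249.57 + duty 3558.00 = 30221.88
Difference = |31554.57 − 30221.88| = 1332.69

Supplier B is cheaper by SGD 1332.69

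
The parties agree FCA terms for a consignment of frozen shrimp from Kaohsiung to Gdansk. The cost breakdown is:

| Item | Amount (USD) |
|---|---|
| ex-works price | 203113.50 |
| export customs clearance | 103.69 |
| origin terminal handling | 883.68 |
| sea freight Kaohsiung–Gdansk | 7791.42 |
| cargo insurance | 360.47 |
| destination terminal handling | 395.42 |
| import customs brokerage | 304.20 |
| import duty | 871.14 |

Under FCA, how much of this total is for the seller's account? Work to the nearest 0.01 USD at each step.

Seller's account: USD 203217.19

FCA: the seller delivers export-cleared goods to the carrier; the buyer bears costs from that point.
Seller's account: goods 203113.50 + export clearance 103.69 = 203217.19
Buyer's account: origin terminal 883.68 + freight 7791.42 + insurance 360.47 + destination terminal 395.42 + brokerage 304.20 + duty 871.14 = 10606.33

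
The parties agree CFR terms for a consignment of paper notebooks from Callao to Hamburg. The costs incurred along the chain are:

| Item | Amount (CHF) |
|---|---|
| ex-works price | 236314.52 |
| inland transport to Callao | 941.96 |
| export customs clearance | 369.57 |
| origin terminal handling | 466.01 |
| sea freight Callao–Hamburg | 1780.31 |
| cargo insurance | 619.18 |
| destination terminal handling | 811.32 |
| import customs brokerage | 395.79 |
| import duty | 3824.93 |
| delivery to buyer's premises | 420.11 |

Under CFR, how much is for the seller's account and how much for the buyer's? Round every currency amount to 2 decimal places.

Seller: CHF 239872.37; buyer: CHF 6071.33

CFR: the seller pays costs through ocean freight to the destination port, but not insurance.
Seller's account: goods 236314.52 + inland to port 941.96 + export clearance 369.57 + origin terminal 466.01 + freight 1780.31 = 239872.37
Buyer's account: insurance 619.18 + destination terminal 811.32 + brokerage 395.79 + duty 3824.93 + delivery 420.11 = 6071.33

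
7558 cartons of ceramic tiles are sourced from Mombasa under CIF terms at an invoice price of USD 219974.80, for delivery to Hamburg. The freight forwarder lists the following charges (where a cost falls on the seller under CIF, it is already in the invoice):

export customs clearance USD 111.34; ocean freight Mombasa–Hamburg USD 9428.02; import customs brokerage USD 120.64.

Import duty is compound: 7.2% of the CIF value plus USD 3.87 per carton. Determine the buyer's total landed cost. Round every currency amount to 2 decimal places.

Total landed cost: USD 265183.09

CIF: the seller pays costs through ocean freight and marine insurance to the destination port.
Already in the invoice (seller's account under CIF): export clearance, freight — exclude.
The CIF price already equals the CIF value: 219974.80
Ad valorem component: 219974.80 × 7.2% = 15838.19
Specific component: 7558 × 3.87 = 29249.46
Import duty = 15838.19 + 29249.46 = 45087.65
Buyer bears: brokerage 120.64 + duty 45087.65 = 45208.29
Landed cost = invoice 219974.80 + 45208.29 = 265183.09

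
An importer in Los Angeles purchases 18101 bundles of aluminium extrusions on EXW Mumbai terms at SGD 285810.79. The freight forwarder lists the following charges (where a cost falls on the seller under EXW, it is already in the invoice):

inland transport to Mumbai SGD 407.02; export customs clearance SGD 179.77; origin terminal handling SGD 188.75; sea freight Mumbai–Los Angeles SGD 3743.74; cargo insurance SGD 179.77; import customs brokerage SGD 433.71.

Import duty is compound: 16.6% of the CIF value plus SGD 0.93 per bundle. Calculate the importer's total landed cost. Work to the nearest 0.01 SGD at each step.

Total landed cost: SGD 356002.11

EXW: the seller makes goods available at their premises; the buyer bears all onward costs.
CIF value = EXW price + inland to port + export clearance + origin terminal + freight + insurance = 285810.79 + 407.02 + 179.77 + 188.75 + 3743.74 + 179.77 = 290509.84
Ad valorem component: 290509.84 × 16.6% = 48224.63
Specific component: 18101 × 0.93 = 16833.93
Import duty = 48224.63 + 16833.93 = 65058.56
Buyer bears: inland to port 407.02 + export clearance 179.77 + origin terminal 188.75 + freight 3743.74 + insurance 179.77 + brokerage 433.71 + duty 65058.56 = 70191.32
Landed cost = invoice 285810.79 + 70191.32 = 356002.11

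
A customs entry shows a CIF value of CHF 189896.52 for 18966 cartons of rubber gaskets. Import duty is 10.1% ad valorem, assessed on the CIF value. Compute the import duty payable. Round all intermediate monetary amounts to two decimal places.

Import duty = 189896.52 × 10.1% = 19179.55

Import duty: CHF 19179.55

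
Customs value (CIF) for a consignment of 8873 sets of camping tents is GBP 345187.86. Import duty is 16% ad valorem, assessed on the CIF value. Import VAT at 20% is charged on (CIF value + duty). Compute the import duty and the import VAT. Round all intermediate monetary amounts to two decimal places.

Import duty = 345187.86 × 16% = 55230.06
VAT base = CIF + duty = 345187.86 + 55230.06 = 400417.92
Import VAT = 400417.92 × 20% = 80083.58

Import duty: GBP 55230.06; import VAT: GBP 80083.58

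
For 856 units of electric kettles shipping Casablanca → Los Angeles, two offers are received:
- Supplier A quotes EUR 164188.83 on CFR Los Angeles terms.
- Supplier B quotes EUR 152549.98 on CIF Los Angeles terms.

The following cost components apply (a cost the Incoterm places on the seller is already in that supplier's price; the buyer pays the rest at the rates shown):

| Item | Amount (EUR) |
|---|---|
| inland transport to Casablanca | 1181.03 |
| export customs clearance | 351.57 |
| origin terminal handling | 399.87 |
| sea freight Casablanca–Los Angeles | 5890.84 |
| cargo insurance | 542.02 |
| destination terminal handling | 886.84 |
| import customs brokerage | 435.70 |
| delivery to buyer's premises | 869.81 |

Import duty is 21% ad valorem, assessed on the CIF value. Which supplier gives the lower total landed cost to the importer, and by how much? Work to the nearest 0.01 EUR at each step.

Supplier B is cheaper by EUR 14738.85

Supplier A (CFR):
CIF value = CFR price + insurance = 164188.83 + 542.02 = 164730.85
Import duty = 164730.85 × 21% = 34593.48
Buyer bears (A): 542.02 + 886.84 + 435.70 + 869.81 = 2734.37
Landed cost (A) = invoice 164188.83 + 2734.37 + duty 34593.48 = 201516.68
Supplier B (CIF):
The CIF price already equals the CIF value: 152549.98
Import duty = 152549.98 × 21% = 32035.50
Buyer bears (B): 886.84 + 435.70 + 869.81 = 2192.35
Landed cost (B) = invoice 152549.98 + 2192.35 + duty 32035.50 = 186777.83
Difference = |201516.68 − 186777.83| = 14738.85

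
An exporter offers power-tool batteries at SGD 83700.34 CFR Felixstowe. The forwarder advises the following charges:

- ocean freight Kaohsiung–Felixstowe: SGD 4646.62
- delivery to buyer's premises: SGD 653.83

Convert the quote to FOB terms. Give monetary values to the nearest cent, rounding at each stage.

Not relevant to the conversion: delivery — on the buyer under both terms; not part of either seller's price.
From CFR to FOB, the seller no longer bears: freight.
FOB price = 83700.34 − 4646.62 = 79053.72

FOB price: SGD 79053.72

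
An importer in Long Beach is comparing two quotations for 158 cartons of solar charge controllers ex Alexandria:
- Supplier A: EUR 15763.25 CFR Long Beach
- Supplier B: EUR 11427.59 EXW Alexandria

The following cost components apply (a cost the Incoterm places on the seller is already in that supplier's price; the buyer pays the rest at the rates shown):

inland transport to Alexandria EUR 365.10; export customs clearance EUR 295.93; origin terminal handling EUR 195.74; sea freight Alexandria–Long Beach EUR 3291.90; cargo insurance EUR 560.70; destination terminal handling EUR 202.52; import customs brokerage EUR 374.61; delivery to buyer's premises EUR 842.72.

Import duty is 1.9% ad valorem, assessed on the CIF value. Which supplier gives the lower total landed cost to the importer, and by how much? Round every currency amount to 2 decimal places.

Supplier A (CFR):
CIF value = CFR price + insurance = 15763.25 + 560.70 = 16323.95
Import duty = 16323.95 × 1.9% = 310.16
Buyer bears (A): 560.70 + 202.52 + 374.61 + 842.72 = 1980.55
Landed cost (A) = invoice 15763.25 + 1980.55 + duty 310.16 = 18053.96
Supplier B (EXW):
CIF value = EXW price + inland to port + export clearance + origin terminal + freight + insurance = 11427.59 + 365.10 + 295.93 + 195.74 + 3291.90 + 560.70 = 16136.96
Import duty = 16136.96 × 1.9% = 306.60
Buyer bears (B): 365.10 + 295.93 + 195.74 + 3291.90 + 560.70 + 202.52 + 374.61 + 842.72 = 6129.22
Landed cost (B) = invoice 11427.59 + 6129.22 + duty 306.60 = 17863.41
Difference = |18053.96 − 17863.41| = 190.55

Supplier B is cheaper by EUR 190.55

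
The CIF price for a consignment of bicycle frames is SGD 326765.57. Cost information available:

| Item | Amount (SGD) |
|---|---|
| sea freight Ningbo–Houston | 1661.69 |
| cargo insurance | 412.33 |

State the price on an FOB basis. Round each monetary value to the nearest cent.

FOB price: SGD 324691.55

From CIF to FOB, the seller no longer bears: freight, insurance.
FOB price = 326765.57 − 1661.69 − 412.33 = 324691.55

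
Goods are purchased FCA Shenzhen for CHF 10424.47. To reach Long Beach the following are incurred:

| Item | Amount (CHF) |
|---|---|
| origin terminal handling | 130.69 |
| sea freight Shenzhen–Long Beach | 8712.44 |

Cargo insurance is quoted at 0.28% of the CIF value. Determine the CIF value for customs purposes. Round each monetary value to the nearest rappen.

Let C be the CIF value. C = FCA price + pre-shipment costs + freight + 0.28% × C
C − 0.28% × C = 10424.47 + 130.69 + 8712.44
0.9972 × C = 19267.60
C = 19267.60 / 0.9972 = 19321.70
Insurance premium = 0.28% × 19321.70 = 54.10

CIF value: CHF 19321.70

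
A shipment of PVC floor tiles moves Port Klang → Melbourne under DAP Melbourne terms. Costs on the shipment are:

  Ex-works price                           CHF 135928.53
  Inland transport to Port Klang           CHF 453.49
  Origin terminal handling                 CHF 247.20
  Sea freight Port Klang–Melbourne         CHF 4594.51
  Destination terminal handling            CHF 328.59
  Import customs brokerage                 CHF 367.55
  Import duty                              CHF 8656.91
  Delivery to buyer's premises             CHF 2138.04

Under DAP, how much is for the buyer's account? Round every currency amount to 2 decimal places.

Buyer's account: CHF 9024.46

DAP: the seller bears all costs to the named destination except import duty and clearance.
Seller's account: goods 135928.53 + inland to port 453.49 + origin terminal 247.20 + freight 4594.51 + destination terminal 328.59 + delivery 2138.04 = 143690.36
Buyer's account: brokerage 367.55 + duty 8656.91 = 9024.46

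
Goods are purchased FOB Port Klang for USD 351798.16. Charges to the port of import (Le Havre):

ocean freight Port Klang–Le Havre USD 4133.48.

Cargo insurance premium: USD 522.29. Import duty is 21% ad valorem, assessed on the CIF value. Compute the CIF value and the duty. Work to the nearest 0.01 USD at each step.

CIF = FOB price + freight + insurance
CIF = 351798.16 + 4133.48 + 522.29 = 356453.93
Import duty = 356453.93 × 21% = 74855.33

CIF value: USD 356453.93; import duty: USD 74855.33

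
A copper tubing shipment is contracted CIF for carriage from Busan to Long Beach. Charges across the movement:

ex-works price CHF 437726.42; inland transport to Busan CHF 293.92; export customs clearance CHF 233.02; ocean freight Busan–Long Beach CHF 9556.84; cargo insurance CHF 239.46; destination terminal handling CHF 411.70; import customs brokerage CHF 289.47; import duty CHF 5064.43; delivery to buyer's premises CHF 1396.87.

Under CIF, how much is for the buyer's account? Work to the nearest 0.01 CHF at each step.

CIF: the seller pays costs through ocean freight and marine insurance to the destination port.
Seller's account: goods 437726.42 + inland to port 293.92 + export clearance 233.02 + freight 9556.84 + insurance 239.46 = 448049.66
Buyer's account: destination terminal 411.70 + brokerage 289.47 + duty 5064.43 + delivery 1396.87 = 7162.47

Buyer's account: CHF 7162.47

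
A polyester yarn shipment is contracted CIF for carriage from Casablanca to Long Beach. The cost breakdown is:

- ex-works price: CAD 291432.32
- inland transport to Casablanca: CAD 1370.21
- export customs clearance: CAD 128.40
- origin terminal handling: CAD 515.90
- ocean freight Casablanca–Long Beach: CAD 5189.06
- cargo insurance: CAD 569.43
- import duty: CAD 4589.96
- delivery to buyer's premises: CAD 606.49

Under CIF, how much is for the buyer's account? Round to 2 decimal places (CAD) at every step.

Buyer's account: CAD 5196.45

CIF: the seller pays costs through ocean freight and marine insurance to the destination port.
Seller's account: goods 291432.32 + inland to port 1370.21 + export clearance 128.40 + origin terminal 515.90 + freight 5189.06 + insurance 569.43 = 299205.32
Buyer's account: duty 4589.96 + delivery 606.49 = 5196.45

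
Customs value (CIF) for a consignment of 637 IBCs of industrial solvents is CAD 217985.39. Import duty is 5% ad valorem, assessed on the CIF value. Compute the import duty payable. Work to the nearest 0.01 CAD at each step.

Import duty = 217985.39 × 5% = 10899.27

Import duty: CAD 10899.27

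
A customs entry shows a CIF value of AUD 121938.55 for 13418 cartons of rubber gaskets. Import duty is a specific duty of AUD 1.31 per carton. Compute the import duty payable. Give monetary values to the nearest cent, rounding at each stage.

Import duty = 13418 × 1.31 = 17577.58

Import duty: AUD 17577.58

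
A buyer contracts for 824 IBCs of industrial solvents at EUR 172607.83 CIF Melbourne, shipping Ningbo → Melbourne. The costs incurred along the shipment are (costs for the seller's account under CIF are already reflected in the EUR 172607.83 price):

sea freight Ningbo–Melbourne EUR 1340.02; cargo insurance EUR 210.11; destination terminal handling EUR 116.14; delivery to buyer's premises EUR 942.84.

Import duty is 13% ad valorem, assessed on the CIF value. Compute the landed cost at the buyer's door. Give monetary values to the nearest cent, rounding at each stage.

CIF: the seller pays costs through ocean freight and marine insurance to the destination port.
Already in the invoice (seller's account under CIF): freight, insurance — exclude.
The CIF price already equals the CIF value: 172607.83
Import duty = 172607.83 × 13% = 22439.02
Buyer bears: destination terminal 116.14 + delivery 942.84 + duty 22439.02 = 23498.00
Landed cost = invoice 172607.83 + 23498.00 = 196105.83

Total landed cost: EUR 196105.83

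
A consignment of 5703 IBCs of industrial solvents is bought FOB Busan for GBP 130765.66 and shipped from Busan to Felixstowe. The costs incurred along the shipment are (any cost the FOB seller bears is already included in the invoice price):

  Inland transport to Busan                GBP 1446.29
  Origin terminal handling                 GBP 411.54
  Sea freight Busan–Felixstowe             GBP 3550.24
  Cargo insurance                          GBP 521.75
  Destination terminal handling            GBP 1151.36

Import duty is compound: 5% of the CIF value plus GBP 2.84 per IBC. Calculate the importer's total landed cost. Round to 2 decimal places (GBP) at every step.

Total landed cost: GBP 158927.41

FOB: the seller bears costs until goods are on board at the origin port; the buyer bears freight, insurance and all costs thereafter.
Already in the invoice (seller's account under FOB): inland to port, origin terminal — exclude.
CIF value = FOB price + freight + insurance = 130765.66 + 3550.24 + 521.75 = 134837.65
Ad valorem component: 134837.65 × 5% = 6741.88
Specific component: 5703 × 2.84 = 16196.52
Import duty = 6741.88 + 16196.52 = 22938.40
Buyer bears: freight 3550.24 + insurance 521.75 + destination terminal 1151.36 + duty 22938.40 = 28161.75
Landed cost = invoice 130765.66 + 28161.75 = 158927.41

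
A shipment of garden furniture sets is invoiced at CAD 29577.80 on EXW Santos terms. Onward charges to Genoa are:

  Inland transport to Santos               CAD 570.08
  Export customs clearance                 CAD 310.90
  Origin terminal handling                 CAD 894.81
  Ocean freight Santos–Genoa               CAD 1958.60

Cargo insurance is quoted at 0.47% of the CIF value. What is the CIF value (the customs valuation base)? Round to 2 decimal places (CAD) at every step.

CIF value: CAD 33469.50

Let C be the CIF value. C = EXW price + pre-shipment costs + freight + 0.47% × C
C − 0.47% × C = 29577.80 + 570.08 + 310.90 + 894.81 + 1958.60
0.9953 × C = 33312.19
C = 33312.19 / 0.9953 = 33469.50
Insurance premium = 0.47% × 33469.50 = 157.31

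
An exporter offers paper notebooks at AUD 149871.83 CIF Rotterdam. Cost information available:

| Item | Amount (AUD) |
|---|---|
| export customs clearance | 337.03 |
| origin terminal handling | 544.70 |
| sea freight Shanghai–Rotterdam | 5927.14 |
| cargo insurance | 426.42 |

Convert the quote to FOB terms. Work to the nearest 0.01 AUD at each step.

FOB price: AUD 143518.27

Not relevant to the conversion: origin terminal, export clearance — on the seller under both CIF and FOB; already in the CIF price and stays in the FOB price.
From CIF to FOB, the seller no longer bears: freight, insurance.
FOB price = 149871.83 − 5927.14 − 426.42 = 143518.27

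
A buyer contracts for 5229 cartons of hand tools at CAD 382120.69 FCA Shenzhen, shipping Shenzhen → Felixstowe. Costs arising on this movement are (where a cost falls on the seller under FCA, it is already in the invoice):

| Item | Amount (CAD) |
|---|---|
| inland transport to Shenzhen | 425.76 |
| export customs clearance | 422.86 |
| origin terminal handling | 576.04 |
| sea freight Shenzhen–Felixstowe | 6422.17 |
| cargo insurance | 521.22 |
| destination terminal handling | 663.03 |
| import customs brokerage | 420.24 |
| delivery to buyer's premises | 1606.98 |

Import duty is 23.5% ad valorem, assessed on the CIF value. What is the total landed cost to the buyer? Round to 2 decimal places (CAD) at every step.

Total landed cost: CAD 483895.80

FCA: the seller delivers export-cleared goods to the carrier; the buyer bears costs from that point.
Already in the invoice (seller's account under FCA): inland to port, export clearance — exclude.
CIF value = FCA price + origin terminal + freight + insurance = 382120.69 + 576.04 + 6422.17 + 521.22 = 389640.12
Import duty = 389640.12 × 23.5% = 91565.43
Buyer bears: origin terminal 576.04 + freight 6422.17 + insurance 521.22 + destination terminal 663.03 + brokerage 420.24 + delivery 1606.98 + duty 91565.43 = 101775.11
Landed cost = invoice 382120.69 + 101775.11 = 483895.80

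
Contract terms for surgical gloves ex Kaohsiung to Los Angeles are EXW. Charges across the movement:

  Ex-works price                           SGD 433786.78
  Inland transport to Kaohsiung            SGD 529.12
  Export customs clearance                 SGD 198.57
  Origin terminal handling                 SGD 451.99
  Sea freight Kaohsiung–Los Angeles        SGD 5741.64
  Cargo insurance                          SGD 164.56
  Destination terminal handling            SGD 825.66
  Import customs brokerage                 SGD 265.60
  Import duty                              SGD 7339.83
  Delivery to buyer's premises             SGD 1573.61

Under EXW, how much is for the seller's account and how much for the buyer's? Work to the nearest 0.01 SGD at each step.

EXW: the seller makes goods available at their premises; the buyer bears all onward costs.
Seller's account: goods 433786.78 = 433786.78
Buyer's account: inland to port 529.12 + export clearance 198.57 + origin terminal 451.99 + freight 5741.64 + insurance 164.56 + destination terminal 825.66 + brokerage 265.60 + duty 7339.83 + delivery 1573.61 = 17090.58

Seller: SGD 433786.78; buyer: SGD 17090.58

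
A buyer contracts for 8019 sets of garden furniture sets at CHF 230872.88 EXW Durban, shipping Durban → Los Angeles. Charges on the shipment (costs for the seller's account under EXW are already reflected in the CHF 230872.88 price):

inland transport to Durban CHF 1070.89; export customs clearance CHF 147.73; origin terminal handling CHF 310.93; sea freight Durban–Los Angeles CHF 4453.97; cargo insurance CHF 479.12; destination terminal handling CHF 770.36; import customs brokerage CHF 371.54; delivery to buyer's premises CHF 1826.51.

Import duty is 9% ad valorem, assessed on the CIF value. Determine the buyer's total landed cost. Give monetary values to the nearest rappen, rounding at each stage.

EXW: the seller makes goods available at their premises; the buyer bears all onward costs.
CIF value = EXW price + inland to port + export clearance + origin terminal + freight + insurance = 230872.88 + 1070.89 + 147.73 + 310.93 + 4453.97 + 479.12 = 237335.52
Import duty = 237335.52 × 9% = 21360.20
Buyer bears: inland to port 1070.89 + export clearance 147.73 + origin terminal 310.93 + freight 4453.97 + insurance 479.12 + destination terminal 770.36 + brokerage 371.54 + delivery 1826.51 + duty 21360.20 = 30791.25
Landed cost = invoice 230872.88 + 30791.25 = 261664.13

Total landed cost: CHF 261664.13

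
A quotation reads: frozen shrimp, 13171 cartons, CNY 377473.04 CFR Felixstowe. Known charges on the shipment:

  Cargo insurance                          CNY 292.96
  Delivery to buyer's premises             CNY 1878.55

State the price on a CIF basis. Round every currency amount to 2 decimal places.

CIF price: CNY 377766.00

Not relevant to the conversion: delivery — on the buyer under both terms; not part of either seller's price.
From CFR to CIF, the seller additionally bears: insurance.
CIF price = 377473.04 + 292.96 = 377766.00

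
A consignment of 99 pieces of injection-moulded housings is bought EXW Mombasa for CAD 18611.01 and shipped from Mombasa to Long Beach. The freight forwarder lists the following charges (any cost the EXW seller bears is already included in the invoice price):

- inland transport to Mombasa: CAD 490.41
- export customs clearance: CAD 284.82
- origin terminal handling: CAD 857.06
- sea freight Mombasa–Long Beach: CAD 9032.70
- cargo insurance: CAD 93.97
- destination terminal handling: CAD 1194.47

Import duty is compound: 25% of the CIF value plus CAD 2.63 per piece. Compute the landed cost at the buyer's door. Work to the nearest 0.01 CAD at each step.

Total landed cost: CAD 38167.30

EXW: the seller makes goods available at their premises; the buyer bears all onward costs.
CIF value = EXW price + inland to port + export clearance + origin terminal + freight + insurance = 18611.01 + 490.41 + 284.82 + 857.06 + 9032.70 + 93.97 = 29369.97
Ad valorem component: 29369.97 × 25% = 7342.49
Specific component: 99 × 2.63 = 260.37
Import duty = 7342.49 + 260.37 = 7602.86
Buyer bears: inland to port 490.41 + export clearance 284.82 + origin terminal 857.06 + freight 9032.70 + insurance 93.97 + destination terminal 1194.47 + duty 7602.86 = 19556.29
Landed cost = invoice 18611.01 + 19556.29 = 38167.30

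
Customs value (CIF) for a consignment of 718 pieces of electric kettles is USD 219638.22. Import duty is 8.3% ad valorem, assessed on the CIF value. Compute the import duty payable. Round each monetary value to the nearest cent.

Import duty = 219638.22 × 8.3% = 18229.97

Import duty: USD 18229.97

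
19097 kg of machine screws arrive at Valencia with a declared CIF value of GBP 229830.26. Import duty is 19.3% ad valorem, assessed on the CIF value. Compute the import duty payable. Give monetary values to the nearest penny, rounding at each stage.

Import duty = 229830.26 × 19.3% = 44357.24

Import duty: GBP 44357.24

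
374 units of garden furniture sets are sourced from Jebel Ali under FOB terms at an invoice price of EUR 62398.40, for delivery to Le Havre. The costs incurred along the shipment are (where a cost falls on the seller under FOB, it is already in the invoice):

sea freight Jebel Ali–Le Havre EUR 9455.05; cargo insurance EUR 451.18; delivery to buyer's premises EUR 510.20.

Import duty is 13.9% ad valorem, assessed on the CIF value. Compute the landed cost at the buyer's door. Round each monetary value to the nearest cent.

Total landed cost: EUR 82865.17

FOB: the seller bears costs until goods are on board at the origin port; the buyer bears freight, insurance and all costs thereafter.
CIF value = FOB price + freight + insurance = 62398.40 + 9455.05 + 451.18 = 72304.63
Import duty = 72304.63 × 13.9% = 10050.34
Buyer bears: freight 9455.05 + insurance 451.18 + delivery 510.20 + duty 10050.34 = 20466.77
Landed cost = invoice 62398.40 + 20466.77 = 82865.17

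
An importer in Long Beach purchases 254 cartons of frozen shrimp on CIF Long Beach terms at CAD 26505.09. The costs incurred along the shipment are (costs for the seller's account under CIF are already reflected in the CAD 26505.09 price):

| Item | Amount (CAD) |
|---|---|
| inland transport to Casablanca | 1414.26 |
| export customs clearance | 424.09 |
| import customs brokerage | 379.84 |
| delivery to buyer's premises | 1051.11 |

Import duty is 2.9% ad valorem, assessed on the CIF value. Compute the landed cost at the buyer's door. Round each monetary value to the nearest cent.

CIF: the seller pays costs through ocean freight and marine insurance to the destination port.
Already in the invoice (seller's account under CIF): inland to port, export clearance — exclude.
The CIF price already equals the CIF value: 26505.09
Import duty = 26505.09 × 2.9% = 768.65
Buyer bears: brokerage 379.84 + delivery 1051.11 + duty 768.65 = 2199.60
Landed cost = invoice 26505.09 + 2199.60 = 28704.69

Total landed cost: CAD 28704.69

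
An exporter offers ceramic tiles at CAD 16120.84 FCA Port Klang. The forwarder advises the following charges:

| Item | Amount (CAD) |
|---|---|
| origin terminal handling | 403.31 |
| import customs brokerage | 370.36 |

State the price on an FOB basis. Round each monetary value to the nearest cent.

Not relevant to the conversion: brokerage — on the buyer under both terms; not part of either seller's price.
From FCA to FOB, the seller additionally bears: origin terminal.
FOB price = 16120.84 + 403.31 = 16524.15

FOB price: CAD 16524.15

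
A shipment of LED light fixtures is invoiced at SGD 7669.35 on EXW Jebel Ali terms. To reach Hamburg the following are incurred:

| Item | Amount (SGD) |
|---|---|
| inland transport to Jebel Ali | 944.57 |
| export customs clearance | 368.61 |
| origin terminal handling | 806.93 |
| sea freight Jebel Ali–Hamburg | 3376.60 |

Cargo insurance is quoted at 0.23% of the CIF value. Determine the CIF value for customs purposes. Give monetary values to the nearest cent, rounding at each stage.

CIF value: SGD 13196.41

Let C be the CIF value. C = EXW price + pre-shipment costs + freight + 0.23% × C
C − 0.23% × C = 7669.35 + 944.57 + 368.61 + 806.93 + 3376.60
0.9977 × C = 13166.06
C = 13166.06 / 0.9977 = 13196.41
Insurance premium = 0.23% × 13196.41 = 30.35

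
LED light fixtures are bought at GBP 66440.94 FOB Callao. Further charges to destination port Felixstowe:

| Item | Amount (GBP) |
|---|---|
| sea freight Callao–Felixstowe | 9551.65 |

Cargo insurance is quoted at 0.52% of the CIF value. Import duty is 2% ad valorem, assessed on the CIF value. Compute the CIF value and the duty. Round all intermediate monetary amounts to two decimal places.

Let C be the CIF value. C = FOB price + freight + 0.52% × C
C − 0.52% × C = 66440.94 + 9551.65
0.9948 × C = 75992.59
C = 75992.59 / 0.9948 = 76389.82
Insurance premium = 0.52% × 76389.82 = 397.23
Import duty = 76389.82 × 2% = 1527.80

CIF value: GBP 76389.82; import duty: GBP 1527.80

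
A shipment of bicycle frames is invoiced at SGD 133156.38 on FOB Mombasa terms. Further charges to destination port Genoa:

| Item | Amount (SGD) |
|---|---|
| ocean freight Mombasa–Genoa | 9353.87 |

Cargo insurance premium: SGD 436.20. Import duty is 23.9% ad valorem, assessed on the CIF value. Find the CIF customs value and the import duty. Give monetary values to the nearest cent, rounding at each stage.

CIF = FOB price + freight + insurance
CIF = 133156.38 + 9353.87 + 436.20 = 142946.45
Import duty = 142946.45 × 23.9% = 34164.20

CIF value: SGD 142946.45; import duty: SGD 34164.20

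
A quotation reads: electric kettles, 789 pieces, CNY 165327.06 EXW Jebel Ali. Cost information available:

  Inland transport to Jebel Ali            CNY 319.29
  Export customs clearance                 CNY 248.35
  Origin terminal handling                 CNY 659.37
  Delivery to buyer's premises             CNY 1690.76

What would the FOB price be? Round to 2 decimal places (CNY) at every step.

Not relevant to the conversion: delivery — on the buyer under both terms; not part of either seller's price.
From EXW to FOB, the seller additionally bears: inland to port, export clearance, origin terminal.
FOB price = 165327.06 + 319.29 + 248.35 + 659.37 = 166554.07

FOB price: CNY 166554.07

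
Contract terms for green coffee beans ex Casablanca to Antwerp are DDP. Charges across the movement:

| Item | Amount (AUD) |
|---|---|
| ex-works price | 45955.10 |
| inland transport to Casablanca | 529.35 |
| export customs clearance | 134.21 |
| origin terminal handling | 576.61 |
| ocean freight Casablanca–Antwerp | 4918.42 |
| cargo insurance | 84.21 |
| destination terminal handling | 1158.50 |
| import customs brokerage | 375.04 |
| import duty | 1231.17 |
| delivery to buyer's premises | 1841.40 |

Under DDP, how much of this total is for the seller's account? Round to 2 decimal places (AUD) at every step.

Seller's account: AUD 56804.01

DDP: the seller bears all costs including import duty.
Seller's account: goods 45955.10 + inland to port 529.35 + export clearance 134.21 + origin terminal 576.61 + freight 4918.42 + insurance 84.21 + destination terminal 1158.50 + brokerage 375.04 + duty 1231.17 + delivery 1841.40 = 56804.01
Buyer's account: 0.00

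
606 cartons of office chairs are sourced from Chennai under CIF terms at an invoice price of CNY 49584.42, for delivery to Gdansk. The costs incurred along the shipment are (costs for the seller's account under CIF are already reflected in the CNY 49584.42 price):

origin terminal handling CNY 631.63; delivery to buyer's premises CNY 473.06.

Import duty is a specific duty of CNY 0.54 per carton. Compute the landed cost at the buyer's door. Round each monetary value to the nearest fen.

CIF: the seller pays costs through ocean freight and marine insurance to the destination port.
Already in the invoice (seller's account under CIF): origin terminal — exclude.
The CIF price already equals the CIF value: 49584.42
Import duty = 606 × 0.54 = 327.24
Buyer bears: delivery 473.06 + duty 327.24 = 800.30
Landed cost = invoice 49584.42 + 800.30 = 50384.72

Total landed cost: CNY 50384.72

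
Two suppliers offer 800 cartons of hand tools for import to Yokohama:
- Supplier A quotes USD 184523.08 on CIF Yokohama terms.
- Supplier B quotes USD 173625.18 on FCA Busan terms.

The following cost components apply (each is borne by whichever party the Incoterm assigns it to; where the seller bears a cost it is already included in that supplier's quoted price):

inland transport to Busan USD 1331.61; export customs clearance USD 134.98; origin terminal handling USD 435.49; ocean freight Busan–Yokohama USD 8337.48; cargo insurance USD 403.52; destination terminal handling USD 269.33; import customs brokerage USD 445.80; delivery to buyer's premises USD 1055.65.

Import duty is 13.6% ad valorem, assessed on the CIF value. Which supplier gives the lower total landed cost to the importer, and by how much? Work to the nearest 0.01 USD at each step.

Supplier B is cheaper by USD 1955.52

Supplier A (CIF):
The CIF price already equals the CIF value: 184523.08
Import duty = 184523.08 × 13.6% = 25095.14
Buyer bears (A): 269.33 + 445.80 + 1055.65 = 1770.78
Landed cost (A) = invoice 184523.08 + 1770.78 + duty 25095.14 = 211389.00
Supplier B (FCA):
CIF value = FCA price + origin terminal + freight + insurance = 173625.18 + 435.49 + 8337.48 + 403.52 = 182801.67
Import duty = 182801.67 × 13.6% = 24861.03
Buyer bears (B): 435.49 + 8337.48 + 403.52 + 269.33 + 445.80 + 1055.65 = 10947.27
Landed cost (B) = invoice 173625.18 + 10947.27 + duty 24861.03 = 209433.48
Difference = |211389.00 − 209433.48| = 1955.52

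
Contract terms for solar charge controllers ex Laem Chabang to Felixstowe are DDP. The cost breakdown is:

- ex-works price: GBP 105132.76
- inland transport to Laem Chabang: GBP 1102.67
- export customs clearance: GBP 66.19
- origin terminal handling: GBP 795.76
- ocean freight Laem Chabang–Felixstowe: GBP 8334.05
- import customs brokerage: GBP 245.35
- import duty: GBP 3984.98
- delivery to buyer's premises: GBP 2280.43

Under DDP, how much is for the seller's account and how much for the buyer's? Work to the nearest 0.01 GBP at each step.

DDP: the seller bears all costs including import duty.
Seller's account: goods 105132.76 + inland to port 1102.67 + export clearance 66.19 + origin terminal 795.76 + freight 8334.05 + brokerage 245.35 + duty 3984.98 + delivery 2280.43 = 121942.19
Buyer's account: 0.00

Seller: GBP 121942.19; buyer: GBP 0.00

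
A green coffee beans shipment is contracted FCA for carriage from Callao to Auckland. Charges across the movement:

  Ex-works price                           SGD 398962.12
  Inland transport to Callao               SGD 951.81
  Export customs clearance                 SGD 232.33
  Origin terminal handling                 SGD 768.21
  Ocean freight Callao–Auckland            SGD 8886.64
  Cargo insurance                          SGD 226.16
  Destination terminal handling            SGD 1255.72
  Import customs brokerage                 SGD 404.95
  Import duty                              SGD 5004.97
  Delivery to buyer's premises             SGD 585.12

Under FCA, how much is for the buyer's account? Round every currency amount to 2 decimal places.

FCA: the seller delivers export-cleared goods to the carrier; the buyer bears costs from that point.
Seller's account: goods 398962.12 + inland to port 951.81 + export clearance 232.33 = 400146.26
Buyer's account: origin terminal 768.21 + freight 8886.64 + insurance 226.16 + destination terminal 1255.72 + brokerage 404.95 + duty 5004.97 + delivery 585.12 = 17131.77

Buyer's account: SGD 17131.77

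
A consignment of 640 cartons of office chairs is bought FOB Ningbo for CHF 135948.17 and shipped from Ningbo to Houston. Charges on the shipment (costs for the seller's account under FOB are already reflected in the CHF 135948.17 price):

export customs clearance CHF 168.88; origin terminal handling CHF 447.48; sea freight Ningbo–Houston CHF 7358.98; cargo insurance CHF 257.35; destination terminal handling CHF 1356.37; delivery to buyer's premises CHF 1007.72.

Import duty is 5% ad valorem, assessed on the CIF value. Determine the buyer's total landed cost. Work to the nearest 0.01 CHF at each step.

Total landed cost: CHF 153106.82

FOB: the seller bears costs until goods are on board at the origin port; the buyer bears freight, insurance and all costs thereafter.
Already in the invoice (seller's account under FOB): export clearance, origin terminal — exclude.
CIF value = FOB price + freight + insurance = 135948.17 + 7358.98 + 257.35 = 143564.50
Import duty = 143564.50 × 5% = 7178.23
Buyer bears: freight 7358.98 + insurance 257.35 + destination terminal 1356.37 + delivery 1007.72 + duty 7178.23 = 17158.65
Landed cost = invoice 135948.17 + 17158.65 = 153106.82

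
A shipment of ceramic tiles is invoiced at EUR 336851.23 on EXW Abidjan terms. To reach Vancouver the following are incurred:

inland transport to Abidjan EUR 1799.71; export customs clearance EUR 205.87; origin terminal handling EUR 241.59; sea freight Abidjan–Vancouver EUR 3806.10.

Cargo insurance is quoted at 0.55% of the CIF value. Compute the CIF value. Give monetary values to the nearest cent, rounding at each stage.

CIF value: EUR 344800.90

Let C be the CIF value. C = EXW price + pre-shipment costs + freight + 0.55% × C
C − 0.55% × C = 336851.23 + 1799.71 + 205.87 + 241.59 + 3806.10
0.9945 × C = 342904.50
C = 342904.50 / 0.9945 = 344800.90
Insurance premium = 0.55% × 344800.90 = 1896.40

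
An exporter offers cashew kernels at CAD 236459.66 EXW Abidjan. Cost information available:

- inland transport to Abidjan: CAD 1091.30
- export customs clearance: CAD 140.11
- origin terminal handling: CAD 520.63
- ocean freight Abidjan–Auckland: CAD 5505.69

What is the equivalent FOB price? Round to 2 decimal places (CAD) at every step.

FOB price: CAD 238211.70

Not relevant to the conversion: freight — on the buyer under both terms; not part of either seller's price.
From EXW to FOB, the seller additionally bears: inland to port, export clearance, origin terminal.
FOB price = 236459.66 + 1091.30 + 140.11 + 520.63 = 238211.70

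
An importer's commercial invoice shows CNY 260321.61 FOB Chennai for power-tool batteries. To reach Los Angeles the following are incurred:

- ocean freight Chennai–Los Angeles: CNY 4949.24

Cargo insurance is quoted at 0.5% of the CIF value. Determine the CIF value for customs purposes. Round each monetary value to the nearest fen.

CIF value: CNY 266603.87

Let C be the CIF value. C = FOB price + freight + 0.5% × C
C − 0.5% × C = 260321.61 + 4949.24
0.995 × C = 265270.85
C = 265270.85 / 0.995 = 266603.87
Insurance premium = 0.5% × 266603.87 = 1333.02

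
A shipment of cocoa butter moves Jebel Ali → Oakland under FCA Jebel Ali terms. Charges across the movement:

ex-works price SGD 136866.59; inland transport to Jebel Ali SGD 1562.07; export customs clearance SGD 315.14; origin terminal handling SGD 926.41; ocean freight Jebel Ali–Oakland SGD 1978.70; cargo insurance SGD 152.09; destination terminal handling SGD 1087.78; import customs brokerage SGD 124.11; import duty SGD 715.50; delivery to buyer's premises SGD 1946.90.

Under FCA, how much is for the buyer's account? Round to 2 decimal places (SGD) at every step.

FCA: the seller delivers export-cleared goods to the carrier; the buyer bears costs from that point.
Seller's account: goods 136866.59 + inland to port 1562.07 + export clearance 315.14 = 138743.80
Buyer's account: origin terminal 926.41 + freight 1978.70 + insurance 152.09 + destination terminal 1087.78 + brokerage 124.11 + duty 715.50 + delivery 1946.90 = 6931.49

Buyer's account: SGD 6931.49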